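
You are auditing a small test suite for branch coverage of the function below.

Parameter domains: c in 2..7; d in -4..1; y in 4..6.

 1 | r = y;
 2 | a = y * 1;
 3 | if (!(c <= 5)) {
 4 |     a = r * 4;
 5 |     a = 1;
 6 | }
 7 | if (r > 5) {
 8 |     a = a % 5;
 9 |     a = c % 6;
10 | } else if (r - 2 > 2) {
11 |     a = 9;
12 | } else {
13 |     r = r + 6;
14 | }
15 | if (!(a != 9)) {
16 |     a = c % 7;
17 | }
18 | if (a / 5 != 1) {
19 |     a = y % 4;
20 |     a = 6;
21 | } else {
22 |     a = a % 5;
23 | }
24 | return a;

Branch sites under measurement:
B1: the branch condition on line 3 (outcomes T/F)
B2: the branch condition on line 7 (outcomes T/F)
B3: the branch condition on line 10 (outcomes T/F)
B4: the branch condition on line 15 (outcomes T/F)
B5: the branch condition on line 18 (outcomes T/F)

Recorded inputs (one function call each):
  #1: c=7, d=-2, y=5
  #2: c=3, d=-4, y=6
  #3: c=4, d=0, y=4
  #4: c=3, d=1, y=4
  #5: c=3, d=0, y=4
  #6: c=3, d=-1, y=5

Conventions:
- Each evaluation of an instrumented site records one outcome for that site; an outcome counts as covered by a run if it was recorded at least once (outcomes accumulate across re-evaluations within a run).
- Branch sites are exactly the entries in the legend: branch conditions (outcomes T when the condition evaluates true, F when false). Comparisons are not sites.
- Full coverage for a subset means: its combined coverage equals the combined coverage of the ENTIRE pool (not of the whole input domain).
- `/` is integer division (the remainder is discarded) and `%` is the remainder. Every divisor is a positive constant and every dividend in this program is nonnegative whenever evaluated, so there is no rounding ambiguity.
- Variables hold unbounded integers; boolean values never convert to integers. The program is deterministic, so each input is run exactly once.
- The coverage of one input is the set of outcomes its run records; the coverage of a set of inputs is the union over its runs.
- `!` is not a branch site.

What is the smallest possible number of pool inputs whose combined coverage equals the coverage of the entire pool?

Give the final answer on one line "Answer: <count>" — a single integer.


test 1 (c=7, d=-2, y=5) hits B1=T, B2=F, B3=T, B4=T, B5=T
test 2 (c=3, d=-4, y=6) hits B1=F, B2=T, B4=F, B5=T
test 3 (c=4, d=0, y=4) hits B1=F, B2=F, B3=F, B4=F, B5=T
test 4 (c=3, d=1, y=4) hits B1=F, B2=F, B3=F, B4=F, B5=T
test 5 (c=3, d=0, y=4) hits B1=F, B2=F, B3=F, B4=F, B5=T
test 6 (c=3, d=-1, y=5) hits B1=F, B2=F, B3=T, B4=T, B5=T
the full pool covers 9 outcomes: B1=T, B1=F, B2=T, B2=F, B3=T, B3=F, B4=T, B4=F, B5=T
no size-1 subset reaches all 9 outcomes (best union: 5/9)
no size-2 subset reaches all 9 outcomes (best union: 8/9)
the canonical winner is {1, 2, 3}: size 3, full 9-outcome coverage, earliest index list among size-3 covers
Answer: 3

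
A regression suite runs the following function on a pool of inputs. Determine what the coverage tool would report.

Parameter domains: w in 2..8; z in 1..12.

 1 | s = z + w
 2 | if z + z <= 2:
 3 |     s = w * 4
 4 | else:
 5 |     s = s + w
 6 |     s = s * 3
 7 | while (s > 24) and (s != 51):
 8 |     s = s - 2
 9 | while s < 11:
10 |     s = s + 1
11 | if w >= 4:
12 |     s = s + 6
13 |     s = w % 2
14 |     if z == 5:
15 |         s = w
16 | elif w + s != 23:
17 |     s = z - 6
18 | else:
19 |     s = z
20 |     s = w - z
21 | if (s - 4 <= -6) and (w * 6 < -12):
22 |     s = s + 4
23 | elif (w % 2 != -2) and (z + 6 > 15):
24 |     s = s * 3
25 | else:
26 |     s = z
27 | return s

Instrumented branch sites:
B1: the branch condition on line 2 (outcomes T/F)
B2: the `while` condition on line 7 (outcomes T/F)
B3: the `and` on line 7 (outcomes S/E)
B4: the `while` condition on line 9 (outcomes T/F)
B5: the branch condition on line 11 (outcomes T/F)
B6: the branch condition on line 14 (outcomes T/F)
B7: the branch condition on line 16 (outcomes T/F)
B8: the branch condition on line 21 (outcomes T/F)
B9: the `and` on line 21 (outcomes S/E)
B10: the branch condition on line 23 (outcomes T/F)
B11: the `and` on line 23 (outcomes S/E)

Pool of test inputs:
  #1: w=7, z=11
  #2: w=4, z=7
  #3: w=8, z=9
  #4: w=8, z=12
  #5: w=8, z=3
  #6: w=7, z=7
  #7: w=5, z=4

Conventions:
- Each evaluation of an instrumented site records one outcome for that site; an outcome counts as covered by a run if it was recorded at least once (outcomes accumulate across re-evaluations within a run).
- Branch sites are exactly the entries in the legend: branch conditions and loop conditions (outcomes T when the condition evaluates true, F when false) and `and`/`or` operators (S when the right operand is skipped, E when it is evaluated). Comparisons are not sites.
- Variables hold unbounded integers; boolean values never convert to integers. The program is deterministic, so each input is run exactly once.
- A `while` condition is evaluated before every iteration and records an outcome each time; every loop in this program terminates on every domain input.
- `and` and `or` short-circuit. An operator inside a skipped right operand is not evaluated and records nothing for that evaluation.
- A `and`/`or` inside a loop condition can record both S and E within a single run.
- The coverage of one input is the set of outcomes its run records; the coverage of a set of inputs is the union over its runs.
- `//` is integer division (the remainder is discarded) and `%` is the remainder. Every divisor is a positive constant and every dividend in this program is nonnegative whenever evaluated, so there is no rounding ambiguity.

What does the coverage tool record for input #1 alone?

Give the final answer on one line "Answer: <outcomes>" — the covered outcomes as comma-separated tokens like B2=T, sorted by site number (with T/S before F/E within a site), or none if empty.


Simulating input #1 (w=7, z=11) step by step:
  B1->F, B3->E, B2->T, B3->E, B2->T, B3->E, B2->T, B3->E, B2->T, B3->E
  B2->T, B3->E, B2->T, B3->E, B2->T, B3->E, B2->T, B3->E, B2->T, B3->E
  B2->T, B3->E, B2->T, B3->E, B2->T, B3->E, B2->F, B4->F, B5->T, B6->F
  B9->S, B8->F, B11->E, B10->T
as a set, this run covers: B1=F, B2=T, B2=F, B3=E, B4=F, B5=T, B6=F, B8=F, B9=S, B10=T, B11=E
Answer: B1=F, B2=T, B2=F, B3=E, B4=F, B5=T, B6=F, B8=F, B9=S, B10=T, B11=E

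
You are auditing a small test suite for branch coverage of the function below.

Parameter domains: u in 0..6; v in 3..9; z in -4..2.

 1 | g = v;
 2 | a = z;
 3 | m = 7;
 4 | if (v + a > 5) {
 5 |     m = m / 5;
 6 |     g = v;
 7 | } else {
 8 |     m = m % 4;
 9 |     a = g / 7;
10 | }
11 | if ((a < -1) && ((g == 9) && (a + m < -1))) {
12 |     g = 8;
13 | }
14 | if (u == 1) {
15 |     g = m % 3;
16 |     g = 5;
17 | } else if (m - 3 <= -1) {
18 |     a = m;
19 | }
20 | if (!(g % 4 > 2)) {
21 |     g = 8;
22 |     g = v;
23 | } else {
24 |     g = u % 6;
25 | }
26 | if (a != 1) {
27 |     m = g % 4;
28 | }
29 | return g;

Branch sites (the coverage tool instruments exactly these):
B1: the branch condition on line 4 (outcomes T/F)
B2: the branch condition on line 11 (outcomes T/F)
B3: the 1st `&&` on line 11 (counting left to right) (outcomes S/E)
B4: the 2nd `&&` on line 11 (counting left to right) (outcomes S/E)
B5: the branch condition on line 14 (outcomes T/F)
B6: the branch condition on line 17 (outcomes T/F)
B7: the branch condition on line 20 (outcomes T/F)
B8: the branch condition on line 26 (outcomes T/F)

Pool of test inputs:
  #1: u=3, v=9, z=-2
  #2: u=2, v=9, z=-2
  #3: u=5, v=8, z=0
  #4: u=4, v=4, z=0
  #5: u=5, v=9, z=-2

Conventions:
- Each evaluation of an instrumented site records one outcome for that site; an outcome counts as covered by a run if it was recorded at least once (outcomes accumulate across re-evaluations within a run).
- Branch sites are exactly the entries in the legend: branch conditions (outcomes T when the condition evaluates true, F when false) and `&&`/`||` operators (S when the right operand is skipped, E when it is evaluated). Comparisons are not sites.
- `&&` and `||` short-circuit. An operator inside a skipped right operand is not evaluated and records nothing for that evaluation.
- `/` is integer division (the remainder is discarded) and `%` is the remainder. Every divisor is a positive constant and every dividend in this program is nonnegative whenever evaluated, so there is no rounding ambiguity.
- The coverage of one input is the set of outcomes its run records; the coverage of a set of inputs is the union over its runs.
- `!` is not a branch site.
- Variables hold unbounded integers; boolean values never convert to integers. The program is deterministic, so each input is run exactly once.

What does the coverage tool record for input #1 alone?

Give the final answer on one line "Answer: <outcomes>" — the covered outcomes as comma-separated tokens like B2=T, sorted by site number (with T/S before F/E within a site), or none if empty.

Event log for input #1 (u=3, v=9, z=-2):
  B1->T, B3->E, B4->E, B2->F, B5->F, B6->T, B7->T, B8->F
distinct outcomes covered: B1=T, B2=F, B3=E, B4=E, B5=F, B6=T, B7=T, B8=F

Answer: B1=T, B2=F, B3=E, B4=E, B5=F, B6=T, B7=T, B8=F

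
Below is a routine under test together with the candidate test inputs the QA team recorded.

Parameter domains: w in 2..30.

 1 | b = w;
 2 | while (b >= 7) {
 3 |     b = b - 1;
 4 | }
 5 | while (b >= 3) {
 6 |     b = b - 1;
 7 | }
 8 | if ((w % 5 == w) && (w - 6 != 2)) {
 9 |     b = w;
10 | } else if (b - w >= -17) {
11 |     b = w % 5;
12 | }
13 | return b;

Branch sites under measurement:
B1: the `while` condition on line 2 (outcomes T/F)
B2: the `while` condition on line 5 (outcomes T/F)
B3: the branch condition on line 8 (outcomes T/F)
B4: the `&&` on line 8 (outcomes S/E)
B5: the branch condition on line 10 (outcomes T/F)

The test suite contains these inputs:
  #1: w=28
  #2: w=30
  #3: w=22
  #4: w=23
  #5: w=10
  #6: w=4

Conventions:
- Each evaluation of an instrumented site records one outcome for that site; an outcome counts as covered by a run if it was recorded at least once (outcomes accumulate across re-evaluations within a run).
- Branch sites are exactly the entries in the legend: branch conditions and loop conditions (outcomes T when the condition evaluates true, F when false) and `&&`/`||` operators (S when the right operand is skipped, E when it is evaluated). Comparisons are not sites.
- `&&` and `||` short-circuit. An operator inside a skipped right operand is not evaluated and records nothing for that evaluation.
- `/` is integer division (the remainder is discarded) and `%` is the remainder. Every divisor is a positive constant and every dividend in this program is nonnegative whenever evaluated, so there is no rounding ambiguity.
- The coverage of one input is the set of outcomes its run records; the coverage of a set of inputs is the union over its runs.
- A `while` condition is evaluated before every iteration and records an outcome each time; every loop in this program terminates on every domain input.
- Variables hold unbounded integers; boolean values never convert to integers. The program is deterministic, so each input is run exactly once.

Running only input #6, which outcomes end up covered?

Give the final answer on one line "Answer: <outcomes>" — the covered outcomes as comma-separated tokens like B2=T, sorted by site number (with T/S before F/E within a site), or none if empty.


Simulating input #6 (w=4) step by step:
  B1->F, B2->T, B2->T, B2->F, B4->E, B3->T
distinct outcomes covered: B1=F, B2=T, B2=F, B3=T, B4=E
Answer: B1=F, B2=T, B2=F, B3=T, B4=E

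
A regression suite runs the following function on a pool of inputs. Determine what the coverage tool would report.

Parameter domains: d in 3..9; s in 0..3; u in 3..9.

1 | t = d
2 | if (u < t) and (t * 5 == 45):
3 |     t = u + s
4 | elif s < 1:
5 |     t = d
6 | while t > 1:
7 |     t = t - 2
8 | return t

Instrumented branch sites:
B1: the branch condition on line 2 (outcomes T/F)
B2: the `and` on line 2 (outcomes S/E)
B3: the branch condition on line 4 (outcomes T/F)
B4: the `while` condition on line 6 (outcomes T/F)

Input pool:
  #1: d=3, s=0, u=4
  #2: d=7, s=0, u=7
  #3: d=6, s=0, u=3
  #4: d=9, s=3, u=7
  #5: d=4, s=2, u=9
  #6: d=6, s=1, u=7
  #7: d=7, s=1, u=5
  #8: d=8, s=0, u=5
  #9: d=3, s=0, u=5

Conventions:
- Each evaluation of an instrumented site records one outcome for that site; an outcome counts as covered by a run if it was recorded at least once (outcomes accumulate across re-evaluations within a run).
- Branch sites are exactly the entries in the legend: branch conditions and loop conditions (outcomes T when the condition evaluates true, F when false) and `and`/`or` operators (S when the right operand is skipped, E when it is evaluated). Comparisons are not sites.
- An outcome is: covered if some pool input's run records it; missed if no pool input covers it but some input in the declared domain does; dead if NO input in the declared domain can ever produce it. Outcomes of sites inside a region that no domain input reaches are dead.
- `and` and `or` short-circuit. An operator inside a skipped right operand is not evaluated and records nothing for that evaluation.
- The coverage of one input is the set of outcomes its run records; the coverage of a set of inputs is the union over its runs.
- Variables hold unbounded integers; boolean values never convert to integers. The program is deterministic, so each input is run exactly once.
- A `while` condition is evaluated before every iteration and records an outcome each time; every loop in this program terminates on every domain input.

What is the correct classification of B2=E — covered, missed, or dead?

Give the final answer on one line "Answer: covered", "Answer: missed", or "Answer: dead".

B2=E is recorded by pool input(s) 3, 4, 7, 8 -> covered

Answer: covered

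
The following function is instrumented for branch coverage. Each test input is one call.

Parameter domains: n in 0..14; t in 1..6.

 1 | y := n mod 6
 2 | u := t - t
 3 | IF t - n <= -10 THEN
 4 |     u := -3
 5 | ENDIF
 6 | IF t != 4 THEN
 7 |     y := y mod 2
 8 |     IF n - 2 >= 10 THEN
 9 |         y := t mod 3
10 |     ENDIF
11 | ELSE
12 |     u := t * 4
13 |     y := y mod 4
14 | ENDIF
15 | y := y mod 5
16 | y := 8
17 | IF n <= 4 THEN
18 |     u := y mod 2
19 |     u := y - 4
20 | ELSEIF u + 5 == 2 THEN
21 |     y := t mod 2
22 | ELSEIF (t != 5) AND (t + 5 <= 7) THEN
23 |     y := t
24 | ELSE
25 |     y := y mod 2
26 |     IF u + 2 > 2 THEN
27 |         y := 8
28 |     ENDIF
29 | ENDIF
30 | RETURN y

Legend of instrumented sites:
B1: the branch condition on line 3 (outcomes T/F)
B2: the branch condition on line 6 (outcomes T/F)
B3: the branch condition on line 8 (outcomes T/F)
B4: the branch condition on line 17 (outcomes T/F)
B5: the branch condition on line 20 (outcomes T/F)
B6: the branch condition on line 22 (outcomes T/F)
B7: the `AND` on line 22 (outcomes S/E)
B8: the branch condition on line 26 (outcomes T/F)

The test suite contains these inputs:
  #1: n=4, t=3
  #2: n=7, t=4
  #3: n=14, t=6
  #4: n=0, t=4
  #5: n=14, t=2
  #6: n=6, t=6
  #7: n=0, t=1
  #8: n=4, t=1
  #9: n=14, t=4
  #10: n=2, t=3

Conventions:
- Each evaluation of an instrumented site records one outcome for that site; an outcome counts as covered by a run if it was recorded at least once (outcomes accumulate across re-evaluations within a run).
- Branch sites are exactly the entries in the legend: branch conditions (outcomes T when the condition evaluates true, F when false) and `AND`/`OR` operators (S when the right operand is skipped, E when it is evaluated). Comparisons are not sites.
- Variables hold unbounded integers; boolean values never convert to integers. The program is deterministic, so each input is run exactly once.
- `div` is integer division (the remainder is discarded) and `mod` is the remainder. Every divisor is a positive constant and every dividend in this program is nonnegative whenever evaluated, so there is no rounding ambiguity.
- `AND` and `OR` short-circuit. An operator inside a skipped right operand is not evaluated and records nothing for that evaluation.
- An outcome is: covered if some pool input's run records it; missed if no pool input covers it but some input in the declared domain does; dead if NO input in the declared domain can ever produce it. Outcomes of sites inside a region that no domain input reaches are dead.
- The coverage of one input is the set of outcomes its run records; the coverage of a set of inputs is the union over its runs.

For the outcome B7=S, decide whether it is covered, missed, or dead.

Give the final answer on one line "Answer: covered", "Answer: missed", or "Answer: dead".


no pool input records B7=S
but domain input (n=5, t=5) does record it -> reachable, so missed
Answer: missed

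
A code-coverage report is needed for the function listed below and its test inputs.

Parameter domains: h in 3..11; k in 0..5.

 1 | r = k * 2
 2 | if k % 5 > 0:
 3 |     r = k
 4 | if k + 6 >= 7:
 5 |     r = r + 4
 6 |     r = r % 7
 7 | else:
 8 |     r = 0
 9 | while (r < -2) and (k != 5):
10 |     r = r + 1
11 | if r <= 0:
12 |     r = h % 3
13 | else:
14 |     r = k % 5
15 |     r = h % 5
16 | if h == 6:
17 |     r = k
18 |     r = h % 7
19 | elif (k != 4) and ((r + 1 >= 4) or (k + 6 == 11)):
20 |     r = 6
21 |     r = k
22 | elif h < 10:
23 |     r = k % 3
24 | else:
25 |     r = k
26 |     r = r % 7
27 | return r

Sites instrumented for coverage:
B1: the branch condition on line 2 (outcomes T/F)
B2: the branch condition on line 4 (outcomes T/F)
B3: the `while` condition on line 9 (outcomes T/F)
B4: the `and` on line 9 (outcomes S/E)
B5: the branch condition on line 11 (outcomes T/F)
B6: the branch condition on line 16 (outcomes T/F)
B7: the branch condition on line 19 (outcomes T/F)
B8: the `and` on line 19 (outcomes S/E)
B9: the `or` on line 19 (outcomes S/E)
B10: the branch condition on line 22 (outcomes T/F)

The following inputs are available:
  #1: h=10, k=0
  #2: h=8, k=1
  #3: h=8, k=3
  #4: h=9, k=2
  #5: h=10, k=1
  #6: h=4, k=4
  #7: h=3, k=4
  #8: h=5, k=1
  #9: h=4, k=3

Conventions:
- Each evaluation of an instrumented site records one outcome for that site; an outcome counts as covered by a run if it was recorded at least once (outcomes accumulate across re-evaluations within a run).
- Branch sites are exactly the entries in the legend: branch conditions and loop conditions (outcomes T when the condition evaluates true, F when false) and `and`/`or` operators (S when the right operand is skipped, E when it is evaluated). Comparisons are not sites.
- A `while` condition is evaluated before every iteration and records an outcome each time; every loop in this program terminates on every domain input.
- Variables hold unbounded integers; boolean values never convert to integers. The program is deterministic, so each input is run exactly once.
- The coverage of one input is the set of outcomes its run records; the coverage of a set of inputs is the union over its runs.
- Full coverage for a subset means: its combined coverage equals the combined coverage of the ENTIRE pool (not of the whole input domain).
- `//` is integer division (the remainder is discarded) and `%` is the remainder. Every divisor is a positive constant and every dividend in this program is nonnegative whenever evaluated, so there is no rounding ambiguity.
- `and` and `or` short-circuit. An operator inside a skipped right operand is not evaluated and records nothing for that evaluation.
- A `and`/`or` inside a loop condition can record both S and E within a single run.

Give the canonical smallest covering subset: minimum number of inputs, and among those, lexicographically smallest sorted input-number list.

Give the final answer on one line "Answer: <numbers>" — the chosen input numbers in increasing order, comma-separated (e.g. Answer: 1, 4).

input #1 (h=10, k=0): covers B1=F, B2=F, B3=F, B4=S, B5=T, B6=F, B7=F, B8=E, B9=E, B10=F
input #2 (h=8, k=1): covers B1=T, B2=T, B3=F, B4=S, B5=F, B6=F, B7=T, B8=E, B9=S
input #3 (h=8, k=3): covers B1=T, B2=T, B3=F, B4=S, B5=T, B6=F, B7=F, B8=E, B9=E, B10=T
input #4 (h=9, k=2): covers B1=T, B2=T, B3=F, B4=S, B5=F, B6=F, B7=T, B8=E, B9=S
input #5 (h=10, k=1): covers B1=T, B2=T, B3=F, B4=S, B5=F, B6=F, B7=F, B8=E, B9=E, B10=F
input #6 (h=4, k=4): covers B1=T, B2=T, B3=F, B4=S, B5=F, B6=F, B7=F, B8=S, B10=T
input #7 (h=3, k=4): covers B1=T, B2=T, B3=F, B4=S, B5=F, B6=F, B7=F, B8=S, B10=T
input #8 (h=5, k=1): covers B1=T, B2=T, B3=F, B4=S, B5=F, B6=F, B7=F, B8=E, B9=E, B10=T
input #9 (h=4, k=3): covers B1=T, B2=T, B3=F, B4=S, B5=T, B6=F, B7=F, B8=E, B9=E, B10=T
the full pool covers 17 outcomes: B1=T, B1=F, B2=T, B2=F, B3=F, B4=S, B5=T, B5=F, B6=F, B7=T, B7=F, B8=S, B8=E, B9=S, B9=E, B10=T, B10=F
checked all size-1 subsets: none covers 17 outcomes (max 10/17)
checked all size-2 subsets: none covers 17 outcomes (max 15/17)
the canonical winner is {1, 2, 6}: size 3, full 17-outcome coverage, earliest index list among size-3 covers

Answer: 1, 2, 6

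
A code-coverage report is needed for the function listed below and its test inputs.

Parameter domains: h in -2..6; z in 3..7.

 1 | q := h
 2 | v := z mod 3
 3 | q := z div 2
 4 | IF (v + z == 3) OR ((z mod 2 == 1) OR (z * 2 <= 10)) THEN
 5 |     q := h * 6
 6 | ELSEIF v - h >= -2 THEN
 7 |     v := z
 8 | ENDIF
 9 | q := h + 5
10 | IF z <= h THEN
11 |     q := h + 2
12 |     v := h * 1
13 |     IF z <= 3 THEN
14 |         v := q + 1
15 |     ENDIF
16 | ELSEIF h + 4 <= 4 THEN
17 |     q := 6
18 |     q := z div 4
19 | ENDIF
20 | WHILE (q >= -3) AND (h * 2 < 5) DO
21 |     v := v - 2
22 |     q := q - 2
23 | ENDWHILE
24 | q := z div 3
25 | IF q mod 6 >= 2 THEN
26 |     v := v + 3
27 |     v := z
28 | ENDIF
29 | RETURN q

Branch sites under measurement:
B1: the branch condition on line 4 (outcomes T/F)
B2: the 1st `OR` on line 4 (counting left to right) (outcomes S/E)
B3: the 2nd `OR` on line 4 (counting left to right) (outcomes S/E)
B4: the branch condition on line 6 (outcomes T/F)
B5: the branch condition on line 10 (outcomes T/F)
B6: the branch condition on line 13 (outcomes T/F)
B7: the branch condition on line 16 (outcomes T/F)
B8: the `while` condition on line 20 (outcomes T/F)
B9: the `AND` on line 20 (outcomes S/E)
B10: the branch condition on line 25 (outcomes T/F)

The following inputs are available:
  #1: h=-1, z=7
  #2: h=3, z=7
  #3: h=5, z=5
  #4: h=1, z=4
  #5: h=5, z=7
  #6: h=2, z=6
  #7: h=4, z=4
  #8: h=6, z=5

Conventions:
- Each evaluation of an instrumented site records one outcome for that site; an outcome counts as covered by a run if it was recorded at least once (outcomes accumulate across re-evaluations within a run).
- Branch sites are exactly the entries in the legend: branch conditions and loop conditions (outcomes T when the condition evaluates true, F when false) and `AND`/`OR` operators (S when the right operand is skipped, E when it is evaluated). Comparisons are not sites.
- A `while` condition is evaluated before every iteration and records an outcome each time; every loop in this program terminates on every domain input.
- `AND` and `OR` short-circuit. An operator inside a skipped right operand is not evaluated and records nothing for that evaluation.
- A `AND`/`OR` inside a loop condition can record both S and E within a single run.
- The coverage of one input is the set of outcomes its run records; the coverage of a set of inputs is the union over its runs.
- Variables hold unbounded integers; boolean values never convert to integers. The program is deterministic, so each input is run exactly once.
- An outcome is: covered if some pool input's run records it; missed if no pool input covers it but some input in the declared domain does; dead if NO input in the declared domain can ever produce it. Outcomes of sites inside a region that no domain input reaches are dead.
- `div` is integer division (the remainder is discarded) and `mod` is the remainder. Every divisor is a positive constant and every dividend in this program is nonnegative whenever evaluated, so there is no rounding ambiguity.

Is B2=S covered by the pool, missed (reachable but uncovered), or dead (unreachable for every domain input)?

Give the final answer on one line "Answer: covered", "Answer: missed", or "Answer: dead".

no pool input records B2=S
but domain input (h=-2, z=3) does record it -> reachable, so missed

Answer: missed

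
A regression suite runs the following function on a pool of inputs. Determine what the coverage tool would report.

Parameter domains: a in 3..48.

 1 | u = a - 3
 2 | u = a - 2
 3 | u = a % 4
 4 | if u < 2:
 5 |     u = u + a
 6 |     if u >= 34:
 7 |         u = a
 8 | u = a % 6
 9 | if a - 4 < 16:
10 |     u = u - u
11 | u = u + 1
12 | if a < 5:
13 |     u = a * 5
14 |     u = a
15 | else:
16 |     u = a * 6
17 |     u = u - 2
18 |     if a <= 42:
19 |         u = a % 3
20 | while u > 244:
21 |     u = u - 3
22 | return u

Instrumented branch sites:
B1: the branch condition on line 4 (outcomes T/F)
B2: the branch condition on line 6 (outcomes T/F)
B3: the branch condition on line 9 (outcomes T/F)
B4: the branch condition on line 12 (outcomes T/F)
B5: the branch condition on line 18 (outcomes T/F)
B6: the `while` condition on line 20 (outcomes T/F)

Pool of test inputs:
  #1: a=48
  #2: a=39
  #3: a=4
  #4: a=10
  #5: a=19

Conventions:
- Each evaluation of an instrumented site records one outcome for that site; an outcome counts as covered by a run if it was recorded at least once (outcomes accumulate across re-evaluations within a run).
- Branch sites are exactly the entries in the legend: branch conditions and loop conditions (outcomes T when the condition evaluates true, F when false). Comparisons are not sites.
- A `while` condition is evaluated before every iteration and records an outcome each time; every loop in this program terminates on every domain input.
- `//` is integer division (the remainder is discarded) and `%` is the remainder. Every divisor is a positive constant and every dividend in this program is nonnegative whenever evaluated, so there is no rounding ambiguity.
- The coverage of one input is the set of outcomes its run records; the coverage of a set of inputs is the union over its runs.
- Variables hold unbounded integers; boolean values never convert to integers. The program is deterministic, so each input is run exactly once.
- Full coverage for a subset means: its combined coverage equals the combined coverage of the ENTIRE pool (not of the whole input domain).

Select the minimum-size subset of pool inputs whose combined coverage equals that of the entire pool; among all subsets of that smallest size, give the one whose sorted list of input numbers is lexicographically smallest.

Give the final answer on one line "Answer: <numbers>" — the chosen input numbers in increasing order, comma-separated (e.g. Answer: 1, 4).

input #1 (a=48): events B1->T, B2->T, B3->F, B4->F, B5->F, B6->T, B6->T, B6->T, B6->T, B6->T, B6->T, B6->T, B6->T, B6->T, ...; covers B1=T, B2=T, B3=F, B4=F, B5=F, B6=T, B6=F
input #2 (a=39): events B1->F, B3->F, B4->F, B5->T, B6->F; covers B1=F, B3=F, B4=F, B5=T, B6=F
input #3 (a=4): events B1->T, B2->F, B3->T, B4->T, B6->F; covers B1=T, B2=F, B3=T, B4=T, B6=F
input #4 (a=10): events B1->F, B3->T, B4->F, B5->T, B6->F; covers B1=F, B3=T, B4=F, B5=T, B6=F
input #5 (a=19): events B1->F, B3->T, B4->F, B5->T, B6->F; covers B1=F, B3=T, B4=F, B5=T, B6=F
union over all inputs: B1=T, B1=F, B2=T, B2=F, B3=T, B3=F, B4=T, B4=F, B5=T, B5=F, B6=T, B6=F (12 outcomes)
checked all size-1 subsets: none covers 12 outcomes (max 7/12)
checked all size-2 subsets: none covers 12 outcomes (max 10/12)
the canonical winner is {1, 2, 3}: size 3, full 12-outcome coverage, earliest index list among size-3 covers

Answer: 1, 2, 3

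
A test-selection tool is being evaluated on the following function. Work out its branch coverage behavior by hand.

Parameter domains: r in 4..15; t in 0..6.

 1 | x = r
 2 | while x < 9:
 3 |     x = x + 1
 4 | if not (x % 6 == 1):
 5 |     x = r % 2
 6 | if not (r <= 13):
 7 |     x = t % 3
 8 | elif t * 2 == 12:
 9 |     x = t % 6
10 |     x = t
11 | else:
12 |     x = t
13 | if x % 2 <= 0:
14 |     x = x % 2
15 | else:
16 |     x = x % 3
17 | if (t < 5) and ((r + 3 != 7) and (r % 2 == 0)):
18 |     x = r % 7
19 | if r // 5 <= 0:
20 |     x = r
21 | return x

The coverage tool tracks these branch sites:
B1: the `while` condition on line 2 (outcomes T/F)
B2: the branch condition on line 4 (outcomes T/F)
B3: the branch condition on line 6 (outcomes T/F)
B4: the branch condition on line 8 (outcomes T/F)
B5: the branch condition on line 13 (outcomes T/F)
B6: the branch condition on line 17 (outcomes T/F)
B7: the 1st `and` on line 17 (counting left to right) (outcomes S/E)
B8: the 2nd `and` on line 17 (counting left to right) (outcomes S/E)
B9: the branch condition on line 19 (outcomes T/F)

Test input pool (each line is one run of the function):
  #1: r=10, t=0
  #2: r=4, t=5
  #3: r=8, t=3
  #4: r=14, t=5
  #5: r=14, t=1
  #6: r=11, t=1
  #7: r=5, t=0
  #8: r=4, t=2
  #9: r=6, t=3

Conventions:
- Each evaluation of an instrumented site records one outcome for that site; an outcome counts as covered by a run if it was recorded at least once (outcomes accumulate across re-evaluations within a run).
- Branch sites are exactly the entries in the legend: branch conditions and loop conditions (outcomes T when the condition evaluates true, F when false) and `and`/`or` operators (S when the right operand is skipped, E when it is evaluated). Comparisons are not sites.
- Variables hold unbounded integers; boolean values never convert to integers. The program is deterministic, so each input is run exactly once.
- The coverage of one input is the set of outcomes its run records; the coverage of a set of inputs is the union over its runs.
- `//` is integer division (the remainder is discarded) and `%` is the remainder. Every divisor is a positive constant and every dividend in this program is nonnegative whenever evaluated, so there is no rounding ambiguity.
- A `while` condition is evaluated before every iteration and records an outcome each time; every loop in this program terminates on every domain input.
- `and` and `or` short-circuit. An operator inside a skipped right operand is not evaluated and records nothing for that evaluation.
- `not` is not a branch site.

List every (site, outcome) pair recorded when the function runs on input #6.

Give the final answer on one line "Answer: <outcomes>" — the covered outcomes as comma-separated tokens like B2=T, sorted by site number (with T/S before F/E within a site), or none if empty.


Tracing the run of input #6 (r=11, t=1):
  B1->F, B2->T, B3->F, B4->F, B5->F, B7->E, B8->E, B6->F, B9->F
as a set, this run covers: B1=F, B2=T, B3=F, B4=F, B5=F, B6=F, B7=E, B8=E, B9=F
Answer: B1=F, B2=T, B3=F, B4=F, B5=F, B6=F, B7=E, B8=E, B9=F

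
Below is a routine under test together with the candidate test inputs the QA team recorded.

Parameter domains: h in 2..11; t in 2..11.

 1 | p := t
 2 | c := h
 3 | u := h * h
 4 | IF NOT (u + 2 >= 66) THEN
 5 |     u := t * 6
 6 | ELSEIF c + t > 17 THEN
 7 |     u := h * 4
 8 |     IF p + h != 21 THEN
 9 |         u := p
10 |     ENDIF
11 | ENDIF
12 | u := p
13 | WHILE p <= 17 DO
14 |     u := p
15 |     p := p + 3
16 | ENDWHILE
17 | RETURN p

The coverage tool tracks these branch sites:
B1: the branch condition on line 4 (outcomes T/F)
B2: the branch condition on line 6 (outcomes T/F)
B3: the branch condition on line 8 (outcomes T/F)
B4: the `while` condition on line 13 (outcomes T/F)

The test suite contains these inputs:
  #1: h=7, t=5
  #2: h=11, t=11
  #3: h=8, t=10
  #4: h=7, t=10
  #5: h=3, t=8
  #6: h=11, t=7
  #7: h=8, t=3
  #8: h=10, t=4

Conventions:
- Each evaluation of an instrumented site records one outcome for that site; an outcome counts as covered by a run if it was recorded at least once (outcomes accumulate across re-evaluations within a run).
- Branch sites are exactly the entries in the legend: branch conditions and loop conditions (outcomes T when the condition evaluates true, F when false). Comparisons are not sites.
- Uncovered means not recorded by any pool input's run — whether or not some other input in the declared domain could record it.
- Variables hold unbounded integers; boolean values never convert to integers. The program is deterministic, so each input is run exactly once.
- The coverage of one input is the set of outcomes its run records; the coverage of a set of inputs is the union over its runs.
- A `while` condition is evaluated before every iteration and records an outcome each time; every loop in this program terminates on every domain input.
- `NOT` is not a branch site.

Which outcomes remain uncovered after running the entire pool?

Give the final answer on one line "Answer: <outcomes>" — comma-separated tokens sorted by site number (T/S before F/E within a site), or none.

#1 (h=7, t=5) -> B1->T, B4->T, B4->T, B4->T, B4->T, B4->T, B4->F; covered: B1=T, B4=T, B4=F
#2 (h=11, t=11) -> B1->F, B2->T, B3->T, B4->T, B4->T, B4->T, B4->F; covered: B1=F, B2=T, B3=T, B4=T, B4=F
#3 (h=8, t=10) -> B1->F, B2->T, B3->T, B4->T, B4->T, B4->T, B4->F; covered: B1=F, B2=T, B3=T, B4=T, B4=F
#4 (h=7, t=10) -> B1->T, B4->T, B4->T, B4->T, B4->F; covered: B1=T, B4=T, B4=F
#5 (h=3, t=8) -> B1->T, B4->T, B4->T, B4->T, B4->T, B4->F; covered: B1=T, B4=T, B4=F
#6 (h=11, t=7) -> B1->F, B2->T, B3->T, B4->T, B4->T, B4->T, B4->T, B4->F; covered: B1=F, B2=T, B3=T, B4=T, B4=F
#7 (h=8, t=3) -> B1->F, B2->F, B4->T, B4->T, B4->T, B4->T, B4->T, B4->F; covered: B1=F, B2=F, B4=T, B4=F
#8 (h=10, t=4) -> B1->F, B2->F, B4->T, B4->T, B4->T, B4->T, B4->T, B4->F; covered: B1=F, B2=F, B4=T, B4=F
union over the pool: B1=T, B1=F, B2=T, B2=F, B3=T, B4=T, B4=F
uncovered (1 of 8): B3=F

Answer: B3=F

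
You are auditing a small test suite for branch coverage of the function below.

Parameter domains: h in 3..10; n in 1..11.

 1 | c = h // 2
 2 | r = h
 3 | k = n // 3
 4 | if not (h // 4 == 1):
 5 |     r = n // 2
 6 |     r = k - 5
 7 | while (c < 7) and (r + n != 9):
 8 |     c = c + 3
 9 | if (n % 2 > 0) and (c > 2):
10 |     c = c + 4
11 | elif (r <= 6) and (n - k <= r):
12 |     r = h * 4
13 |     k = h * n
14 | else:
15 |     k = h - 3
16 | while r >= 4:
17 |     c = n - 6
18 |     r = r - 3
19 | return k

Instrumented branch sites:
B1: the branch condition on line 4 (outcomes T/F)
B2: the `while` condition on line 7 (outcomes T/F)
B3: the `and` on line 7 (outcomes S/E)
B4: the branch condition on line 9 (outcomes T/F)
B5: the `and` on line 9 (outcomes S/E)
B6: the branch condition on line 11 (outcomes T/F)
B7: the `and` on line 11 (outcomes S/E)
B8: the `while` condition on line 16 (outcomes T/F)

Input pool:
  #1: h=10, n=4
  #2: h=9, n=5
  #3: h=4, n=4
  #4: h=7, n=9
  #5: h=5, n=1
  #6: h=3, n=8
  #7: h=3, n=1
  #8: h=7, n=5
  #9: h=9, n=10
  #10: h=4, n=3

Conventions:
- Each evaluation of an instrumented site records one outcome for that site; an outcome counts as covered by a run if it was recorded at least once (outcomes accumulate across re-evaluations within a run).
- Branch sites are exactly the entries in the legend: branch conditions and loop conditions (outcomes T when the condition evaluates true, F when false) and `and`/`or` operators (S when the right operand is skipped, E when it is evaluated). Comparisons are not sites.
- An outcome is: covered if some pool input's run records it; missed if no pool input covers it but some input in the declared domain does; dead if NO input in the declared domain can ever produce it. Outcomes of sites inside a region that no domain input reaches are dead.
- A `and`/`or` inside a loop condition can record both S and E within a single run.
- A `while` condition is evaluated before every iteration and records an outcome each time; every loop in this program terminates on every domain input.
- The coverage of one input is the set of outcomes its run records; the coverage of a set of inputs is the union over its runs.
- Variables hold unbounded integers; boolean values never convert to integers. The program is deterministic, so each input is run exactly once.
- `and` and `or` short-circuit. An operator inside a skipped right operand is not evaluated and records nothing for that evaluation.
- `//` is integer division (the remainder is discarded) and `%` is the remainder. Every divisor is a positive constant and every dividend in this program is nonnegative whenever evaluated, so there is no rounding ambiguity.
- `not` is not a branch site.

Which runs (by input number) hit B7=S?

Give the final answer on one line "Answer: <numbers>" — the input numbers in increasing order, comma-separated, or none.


input #1 (h=10, n=4): does not record B7=S
input #2 (h=9, n=5): does not record B7=S
input #3 (h=4, n=4): does not record B7=S
input #4 (h=7, n=9): does not record B7=S
input #5 (h=5, n=1): does not record B7=S
input #6 (h=3, n=8): does not record B7=S
input #7 (h=3, n=1): does not record B7=S
input #8 (h=7, n=5): does not record B7=S
input #9 (h=9, n=10): does not record B7=S
input #10 (h=4, n=3): does not record B7=S
Answer: none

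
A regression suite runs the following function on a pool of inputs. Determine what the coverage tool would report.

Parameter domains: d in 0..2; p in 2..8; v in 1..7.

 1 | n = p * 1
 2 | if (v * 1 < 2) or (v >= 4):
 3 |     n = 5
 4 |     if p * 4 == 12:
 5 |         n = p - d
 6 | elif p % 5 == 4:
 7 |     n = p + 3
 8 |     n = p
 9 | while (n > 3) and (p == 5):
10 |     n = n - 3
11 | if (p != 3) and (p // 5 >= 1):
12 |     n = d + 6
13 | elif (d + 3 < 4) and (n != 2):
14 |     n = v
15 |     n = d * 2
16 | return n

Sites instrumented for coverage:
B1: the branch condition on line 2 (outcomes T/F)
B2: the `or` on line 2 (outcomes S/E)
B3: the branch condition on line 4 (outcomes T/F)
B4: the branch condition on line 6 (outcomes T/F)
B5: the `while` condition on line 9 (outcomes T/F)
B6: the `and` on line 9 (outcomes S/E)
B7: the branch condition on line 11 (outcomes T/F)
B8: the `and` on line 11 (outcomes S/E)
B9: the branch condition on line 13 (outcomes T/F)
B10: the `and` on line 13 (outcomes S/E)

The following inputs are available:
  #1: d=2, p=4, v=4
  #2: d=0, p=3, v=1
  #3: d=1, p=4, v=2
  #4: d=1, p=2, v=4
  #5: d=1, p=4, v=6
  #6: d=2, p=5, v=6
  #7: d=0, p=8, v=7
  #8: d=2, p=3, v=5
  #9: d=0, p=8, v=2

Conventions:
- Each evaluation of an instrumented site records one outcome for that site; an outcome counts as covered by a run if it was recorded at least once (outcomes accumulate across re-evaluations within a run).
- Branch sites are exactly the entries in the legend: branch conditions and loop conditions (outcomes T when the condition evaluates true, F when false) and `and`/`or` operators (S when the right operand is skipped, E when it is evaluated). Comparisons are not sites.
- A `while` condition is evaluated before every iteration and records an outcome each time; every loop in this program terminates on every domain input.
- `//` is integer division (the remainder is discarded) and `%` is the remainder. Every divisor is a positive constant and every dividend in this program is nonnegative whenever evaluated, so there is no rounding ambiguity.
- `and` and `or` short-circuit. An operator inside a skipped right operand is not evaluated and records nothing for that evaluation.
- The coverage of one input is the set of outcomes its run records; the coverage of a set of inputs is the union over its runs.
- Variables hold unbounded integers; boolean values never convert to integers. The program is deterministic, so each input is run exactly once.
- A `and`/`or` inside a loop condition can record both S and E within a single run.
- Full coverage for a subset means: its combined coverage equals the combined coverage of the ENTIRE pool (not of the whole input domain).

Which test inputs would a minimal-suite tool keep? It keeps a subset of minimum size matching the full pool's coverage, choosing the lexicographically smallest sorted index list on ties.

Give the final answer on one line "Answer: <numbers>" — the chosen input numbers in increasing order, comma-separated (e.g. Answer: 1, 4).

#1 (d=2, p=4, v=4) -> covered: B1=T, B2=E, B3=F, B5=F, B6=E, B7=F, B8=E, B9=F, B10=S
#2 (d=0, p=3, v=1) -> covered: B1=T, B2=S, B3=T, B5=F, B6=S, B7=F, B8=S, B9=T, B10=E
#3 (d=1, p=4, v=2) -> covered: B1=F, B2=E, B4=T, B5=F, B6=E, B7=F, B8=E, B9=F, B10=S
#4 (d=1, p=2, v=4) -> covered: B1=T, B2=E, B3=F, B5=F, B6=E, B7=F, B8=E, B9=F, B10=S
#5 (d=1, p=4, v=6) -> covered: B1=T, B2=E, B3=F, B5=F, B6=E, B7=F, B8=E, B9=F, B10=S
#6 (d=2, p=5, v=6) -> covered: B1=T, B2=E, B3=F, B5=T, B5=F, B6=S, B6=E, B7=T, B8=E
#7 (d=0, p=8, v=7) -> covered: B1=T, B2=E, B3=F, B5=F, B6=E, B7=T, B8=E
#8 (d=2, p=3, v=5) -> covered: B1=T, B2=E, B3=T, B5=F, B6=S, B7=F, B8=S, B9=F, B10=S
#9 (d=0, p=8, v=2) -> covered: B1=F, B2=E, B4=F, B5=F, B6=E, B7=T, B8=E
pool-wide coverage (20 outcomes): B1=T, B1=F, B2=S, B2=E, B3=T, B3=F, B4=T, B4=F, B5=T, B5=F, B6=S, B6=E, B7=T, B7=F, B8=S, B8=E, B9=T, B9=F, B10=S, B10=E
size 1 is not enough: best union over all size-1 subsets is 9/20
size 2 is not enough: best union over all size-2 subsets is 16/20
size 3 is not enough: best union over all size-3 subsets is 19/20
inputs {2, 3, 6, 9} (size 4) cover everything; no size-4 subset with a lexicographically smaller index list covers all 20

Answer: 2, 3, 6, 9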